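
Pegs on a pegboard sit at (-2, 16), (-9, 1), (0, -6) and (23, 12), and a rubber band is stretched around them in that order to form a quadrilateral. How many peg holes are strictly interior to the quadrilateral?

Using the shoelace formula, 2A = |((-2)·1 − (-9)·16) + ((-9)·(-6) − 0·1) + (0·12 − 23·(-6)) + (23·16 − (-2)·12)| = 726, so the area is 363.
The number of boundary lattice points is Σ gcd(|Δx|,|Δy|) = gcd(7,15) + gcd(9,7) + gcd(23,18) + gcd(25,4) = 1+1+1+1 = 4.
By Pick's theorem A = I + B/2 − 1, so I = 363 − 4/2 + 1 = 362.

362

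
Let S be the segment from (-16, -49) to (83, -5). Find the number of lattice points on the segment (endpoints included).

The number of lattice points on a segment between lattice points is gcd(|Δx|,|Δy|) + 1 = gcd(99,44) + 1 = 11 + 1 = 12.

12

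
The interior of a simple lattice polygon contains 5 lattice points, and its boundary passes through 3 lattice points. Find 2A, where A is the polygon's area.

Pick's theorem states A = I + B/2 − 1, so A = 5 + 3/2 − 1 = 11/2.
Hence 2A = 11.

11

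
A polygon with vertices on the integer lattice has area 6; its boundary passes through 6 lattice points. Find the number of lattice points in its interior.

4

Pick's theorem A = I + B/2 − 1 rearranges to I = A − B/2 + 1 = 6 − 6/2 + 1 = 4.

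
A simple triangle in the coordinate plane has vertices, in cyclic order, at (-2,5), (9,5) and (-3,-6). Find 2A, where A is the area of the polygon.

121

By the shoelace formula, twice the signed area is |[(-2)·5 − 9·5] + [9·(-6) − (-3)·5] + [(-3)·5 − (-2)·(-6)]| = 121, so the area is 60.5.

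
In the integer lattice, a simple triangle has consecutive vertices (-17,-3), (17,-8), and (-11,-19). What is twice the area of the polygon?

Using the shoelace formula, 2A = |[(-17)·(-8) − 17·(-3)] + [17·(-19) − (-11)·(-8)] + [(-11)·(-3) − (-17)·(-19)]| = 514, so the area is 257.

514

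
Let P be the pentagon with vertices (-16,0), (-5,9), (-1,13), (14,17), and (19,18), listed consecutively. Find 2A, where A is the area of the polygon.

182

By the shoelace formula, twice the signed area is |[(-16)·9 − (-5)·0] + [(-5)·13 − (-1)·9] + [(-1)·17 − 14·13] + [14·18 − 19·17] + [19·0 − (-16)·18]| = 182, so the area is 91.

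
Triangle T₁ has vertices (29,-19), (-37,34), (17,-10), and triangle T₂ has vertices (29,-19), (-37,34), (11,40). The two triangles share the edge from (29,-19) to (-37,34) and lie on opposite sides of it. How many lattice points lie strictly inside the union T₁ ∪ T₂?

1486

The union is the simple quadrilateral with vertices (29,-19), (17,-10), (-37,34), (11,40) in order.
By the shoelace formula, twice the signed area is |[29·(-10) − 17·(-19)] + [17·34 − (-37)·(-10)] + [(-37)·40 − 11·34] + [11·(-19) − 29·40]| = 2982, so the area is 1491.
Summing gcd(|Δx|,|Δy|) over the edges gives the boundary count: gcd(12,9) + gcd(54,44) + gcd(48,6) + gcd(18,59) = 3+2+6+1 = 12.
By Pick's theorem I = A − B/2 + 1 = 1491 − 12/2 + 1 = 1486.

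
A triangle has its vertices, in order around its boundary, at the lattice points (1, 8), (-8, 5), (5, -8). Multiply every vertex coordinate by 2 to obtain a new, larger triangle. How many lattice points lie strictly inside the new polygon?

293

Using the shoelace formula, 2A = |(1·5 − (-8)·8) + ((-8)·(-8) − 5·5) + (5·8 − 1·(-8))| = 156, so the area is 78.
Summing gcd(|Δx|,|Δy|) over the edges gives the boundary count: gcd(9,3) + gcd(13,13) + gcd(4,16) = 3+13+4 = 20.
Scaling by 2 multiplies the area by 2² = 4 (so the new area is 312) and multiplies the boundary lattice-point count by 2, giving 40.
By Pick's theorem, the interior count of the dilated polygon is 312 − 40/2 + 1 = 293.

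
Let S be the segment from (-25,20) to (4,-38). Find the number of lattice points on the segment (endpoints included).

The number of lattice points on a segment between lattice points is gcd(|Δx|,|Δy|) + 1 = gcd(29,58) + 1 = 29 + 1 = 30.

30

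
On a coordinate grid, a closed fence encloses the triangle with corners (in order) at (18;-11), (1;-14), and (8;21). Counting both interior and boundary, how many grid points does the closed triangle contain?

293

By the shoelace formula, twice the signed area is |(18·(-14) − 1·(-11)) + (1·21 − 8·(-14)) + (8·(-11) − 18·21)| = 574, so the area is 287.
Along each edge there are gcd(|Δx|,|Δy|)+1 lattice points, so counting each shared vertex once the boundary has gcd(17,3) + gcd(7,35) + gcd(10,32) = 1+7+2 = 10.
Pick's theorem gives I = A − B/2 + 1 = 287 − 10/2 + 1 = 283, so the closed region contains I + B = 283 + 10 = 293 lattice points.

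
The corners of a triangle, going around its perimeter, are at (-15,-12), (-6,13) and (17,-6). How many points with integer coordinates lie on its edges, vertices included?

4

Along each edge there are gcd(|Δx|,|Δy|)+1 lattice points, so counting each shared vertex once the boundary has gcd(9,25) + gcd(23,19) + gcd(32,6) = 1+1+2 = 4.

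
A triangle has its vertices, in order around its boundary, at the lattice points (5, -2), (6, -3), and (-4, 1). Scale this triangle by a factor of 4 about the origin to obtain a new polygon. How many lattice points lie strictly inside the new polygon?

37

The shoelace formula gives twice the area as |[5·(-3) − 6·(-2)] + [6·1 − (-4)·(-3)] + [(-4)·(-2) − 5·1]| = 6, so the area is 3.
The number of boundary lattice points is Σ gcd(|Δx|,|Δy|) = gcd(1,1) + gcd(10,4) + gcd(9,3) = 1+2+3 = 6.
Scaling by 4 multiplies the area by 4² = 16 (so the new area is 48) and multiplies the boundary lattice-point count by 4, giving 24.
By Pick's theorem, the interior count of the dilated polygon is 48 − 24/2 + 1 = 37.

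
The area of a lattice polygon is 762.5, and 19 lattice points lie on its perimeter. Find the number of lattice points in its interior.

754

From Pick's theorem, I = A − B/2 + 1 = 762.5 − 19/2 + 1 = 754.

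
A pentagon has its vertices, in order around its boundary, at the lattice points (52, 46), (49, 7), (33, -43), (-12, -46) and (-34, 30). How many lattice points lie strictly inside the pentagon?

By the shoelace formula, twice the signed area is |(52·7 − 49·46) + (49·(-43) − 33·7) + (33·(-46) − (-12)·(-43)) + ((-12)·30 − (-34)·(-46)) + ((-34)·46 − 52·30)| = 11310, so the area is 5655.
Along each edge there are gcd(|Δx|,|Δy|)+1 lattice points, so counting each shared vertex once the boundary has gcd(3,39) + gcd(16,50) + gcd(45,3) + gcd(22,76) + gcd(86,16) = 3+2+3+2+2 = 12.
By Pick's theorem A = I + B/2 − 1, so I = 5655 − 12/2 + 1 = 5650.

5650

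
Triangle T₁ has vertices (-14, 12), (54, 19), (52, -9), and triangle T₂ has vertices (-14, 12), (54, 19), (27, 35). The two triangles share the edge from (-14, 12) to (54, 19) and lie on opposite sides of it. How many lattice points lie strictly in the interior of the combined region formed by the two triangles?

1581

The union is the simple quadrilateral with vertices (-14, 12), (52, -9), (54, 19), (27, 35) in order.
The shoelace formula gives twice the area as |((-14)·(-9) − 52·12) + (52·19 − 54·(-9)) + (54·35 − 27·19) + (27·12 − (-14)·35)| = 3167, so the area is 1583.5.
The number of boundary lattice points is Σ gcd(|Δx|,|Δy|) = gcd(66,21) + gcd(2,28) + gcd(27,16) + gcd(41,23) = 3+2+1+1 = 7.
By Pick's theorem I = A − B/2 + 1 = 1583.5 − 7/2 + 1 = 1581.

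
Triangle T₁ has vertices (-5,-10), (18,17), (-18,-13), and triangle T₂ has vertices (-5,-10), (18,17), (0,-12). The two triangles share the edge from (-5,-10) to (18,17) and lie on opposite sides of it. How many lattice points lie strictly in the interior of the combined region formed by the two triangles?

228

The union is the simple quadrilateral with vertices (-5,-10), (-18,-13), (18,17), (0,-12) in order.
By the shoelace formula, twice the signed area is |[(-5)·(-13) − (-18)·(-10)] + [(-18)·17 − 18·(-13)] + [18·(-12) − 0·17] + [0·(-10) − (-5)·(-12)]| = 463, so the area is 231.5.
Summing gcd(|Δx|,|Δy|) over the edges gives the boundary count: gcd(13,3) + gcd(36,30) + gcd(18,29) + gcd(5,2) = 1+6+1+1 = 9.
By Pick's theorem I = A − B/2 + 1 = 231.5 − 9/2 + 1 = 228.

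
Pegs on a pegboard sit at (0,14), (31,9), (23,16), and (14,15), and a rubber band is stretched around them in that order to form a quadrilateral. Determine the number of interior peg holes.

85

By the shoelace formula, twice the signed area is |(0·9 − 31·14) + (31·16 − 23·9) + (23·15 − 14·16) + (14·14 − 0·15)| = 172, so the area is 86.
Summing gcd(|Δx|,|Δy|) over the edges gives the boundary count: gcd(31,5) + gcd(8,7) + gcd(9,1) + gcd(14,1) = 1+1+1+1 = 4.
Pick's theorem gives I = A − B/2 + 1 = 86 − 4/2 + 1 = 85.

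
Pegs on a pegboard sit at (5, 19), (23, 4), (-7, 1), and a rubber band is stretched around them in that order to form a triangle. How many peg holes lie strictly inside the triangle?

Using the shoelace formula, 2A = |[5·4 − 23·19] + [23·1 − (-7)·4] + [(-7)·19 − 5·1]| = 504, so the area is 252.
Summing gcd(|Δx|,|Δy|) over the edges gives the boundary count: gcd(18,15) + gcd(30,3) + gcd(12,18) = 3+3+6 = 12.
Pick's theorem gives I = A − B/2 + 1 = 252 − 12/2 + 1 = 247.

247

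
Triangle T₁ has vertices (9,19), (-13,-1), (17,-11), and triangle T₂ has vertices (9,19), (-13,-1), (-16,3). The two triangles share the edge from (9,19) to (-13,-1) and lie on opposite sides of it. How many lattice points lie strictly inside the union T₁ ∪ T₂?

The union is the simple quadrilateral with vertices (9,19), (17,-11), (-13,-1), (-16,3) in order.
The shoelace formula gives twice the area as |[9·(-11) − 17·19] + [17·(-1) − (-13)·(-11)] + [(-13)·3 − (-16)·(-1)] + [(-16)·19 − 9·3]| = 968, so the area is 484.
Summing gcd(|Δx|,|Δy|) over the edges gives the boundary count: gcd(8,30) + gcd(30,10) + gcd(3,4) + gcd(25,16) = 2+10+1+1 = 14.
By Pick's theorem I = A − B/2 + 1 = 484 − 14/2 + 1 = 478.

478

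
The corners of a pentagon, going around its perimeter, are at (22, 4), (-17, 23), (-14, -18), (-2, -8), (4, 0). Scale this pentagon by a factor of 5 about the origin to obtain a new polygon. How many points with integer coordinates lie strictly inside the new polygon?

16556

The shoelace formula gives twice the area as |[22·23 − (-17)·4] + [(-17)·(-18) − (-14)·23] + [(-14)·(-8) − (-2)·(-18)] + [(-2)·0 − 4·(-8)] + [4·4 − 22·0]| = 1326, so the area is 663.
Summing gcd(|Δx|,|Δy|) over the edges gives the boundary count: gcd(39,19) + gcd(3,41) + gcd(12,10) + gcd(6,8) + gcd(18,4) = 1+1+2+2+2 = 8.
Scaling by 5 multiplies the area by 5² = 25 (so the new area is 16575) and multiplies the boundary lattice-point count by 5, giving 40.
By Pick's theorem, the interior count of the dilated polygon is 16575 − 40/2 + 1 = 16556.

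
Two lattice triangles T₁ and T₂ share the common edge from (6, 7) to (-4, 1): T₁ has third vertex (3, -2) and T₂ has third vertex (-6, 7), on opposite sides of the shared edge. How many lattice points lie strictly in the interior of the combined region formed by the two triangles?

64

The union is the simple quadrilateral with vertices (6, 7), (3, -2), (-4, 1), (-6, 7) in order.
The shoelace formula gives twice the area as |[6·(-2) − 3·7] + [3·1 − (-4)·(-2)] + [(-4)·7 − (-6)·1] + [(-6)·7 − 6·7]| = 144, so the area is 72.
Along each edge there are gcd(|Δx|,|Δy|)+1 lattice points, so counting each shared vertex once the boundary has gcd(3,9) + gcd(7,3) + gcd(2,6) + gcd(12,0) = 3+1+2+12 = 18.
By Pick's theorem I = A − B/2 + 1 = 72 − 18/2 + 1 = 64.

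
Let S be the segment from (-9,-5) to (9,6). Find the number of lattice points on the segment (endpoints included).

2

The number of lattice points on a segment between lattice points is gcd(|Δx|,|Δy|) + 1 = gcd(18,11) + 1 = 1 + 1 = 2.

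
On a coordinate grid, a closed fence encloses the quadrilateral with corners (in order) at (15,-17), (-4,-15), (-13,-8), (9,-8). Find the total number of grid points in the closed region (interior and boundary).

171

By the shoelace formula, twice the signed area is |(15·(-15) − (-4)·(-17)) + ((-4)·(-8) − (-13)·(-15)) + ((-13)·(-8) − 9·(-8)) + (9·(-17) − 15·(-8))| = 313, so the area is 156.5.
Summing gcd(|Δx|,|Δy|) over the edges gives the boundary count: gcd(19,2) + gcd(9,7) + gcd(22,0) + gcd(6,9) = 1+1+22+3 = 27.
Pick's theorem gives I = A − B/2 + 1 = 156.5 − 27/2 + 1 = 144, so the closed region contains I + B = 144 + 27 = 171 lattice points.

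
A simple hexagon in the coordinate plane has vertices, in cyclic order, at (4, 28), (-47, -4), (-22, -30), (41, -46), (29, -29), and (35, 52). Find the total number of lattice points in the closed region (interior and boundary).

4157

The shoelace formula gives twice the area as |[4·(-4) − (-47)·28] + [(-47)·(-30) − (-22)·(-4)] + [(-22)·(-46) − 41·(-30)] + [41·(-29) − 29·(-46)] + [29·52 − 35·(-29)] + [35·28 − 4·52]| = 8304, so the area is 4152.
Summing gcd(|Δx|,|Δy|) over the edges gives the boundary count: gcd(51,32) + gcd(25,26) + gcd(63,16) + gcd(12,17) + gcd(6,81) + gcd(31,24) = 1+1+1+1+3+1 = 8.
Pick's theorem gives I = A − B/2 + 1 = 4152 − 8/2 + 1 = 4149, so the closed region contains I + B = 4149 + 8 = 4157 lattice points.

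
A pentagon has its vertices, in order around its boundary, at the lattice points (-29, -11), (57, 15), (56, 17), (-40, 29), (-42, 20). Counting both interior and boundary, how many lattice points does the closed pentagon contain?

2052

The shoelace formula gives twice the area as |((-29)·15 − 57·(-11)) + (57·17 − 56·15) + (56·29 − (-40)·17) + ((-40)·20 − (-42)·29) + ((-42)·(-11) − (-29)·20)| = 4085, so the area is 4085/2.
Summing gcd(|Δx|,|Δy|) over the edges gives the boundary count: gcd(86,26) + gcd(1,2) + gcd(96,12) + gcd(2,9) + gcd(13,31) = 2+1+12+1+1 = 17.
Pick's theorem gives I = A − B/2 + 1 = 4085/2 − 17/2 + 1 = 2035, so the closed region contains I + B = 2035 + 17 = 2052 lattice points.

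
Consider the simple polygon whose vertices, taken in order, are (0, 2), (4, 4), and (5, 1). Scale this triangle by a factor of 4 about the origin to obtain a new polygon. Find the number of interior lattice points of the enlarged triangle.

Using the shoelace formula, 2A = |[0·4 − 4·2] + [4·1 − 5·4] + [5·2 − 0·1]| = 14, so the area is 7.
Summing gcd(|Δx|,|Δy|) over the edges gives the boundary count: gcd(4,2) + gcd(1,3) + gcd(5,1) = 2+1+1 = 4.
Scaling by 4 multiplies the area by 4² = 16 (so the new area is 112) and multiplies the boundary lattice-point count by 4, giving 16.
By Pick's theorem, the interior count of the dilated polygon is 112 − 16/2 + 1 = 105.

105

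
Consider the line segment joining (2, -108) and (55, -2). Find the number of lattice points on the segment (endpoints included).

54

The number of lattice points on a segment between lattice points is gcd(|Δx|,|Δy|) + 1 = gcd(53,106) + 1 = 53 + 1 = 54.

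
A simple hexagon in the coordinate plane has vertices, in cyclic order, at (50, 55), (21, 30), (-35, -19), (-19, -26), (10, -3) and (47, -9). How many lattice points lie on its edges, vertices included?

The number of boundary lattice points is Σ gcd(|Δx|,|Δy|) = gcd(29,25) + gcd(56,49) + gcd(16,7) + gcd(29,23) + gcd(37,6) + gcd(3,64) = 1+7+1+1+1+1 = 12.

12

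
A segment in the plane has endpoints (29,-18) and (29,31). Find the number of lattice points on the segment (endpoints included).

The number of lattice points on a segment between lattice points is gcd(|Δx|,|Δy|) + 1 = gcd(0,49) + 1 = 49 + 1 = 50.

50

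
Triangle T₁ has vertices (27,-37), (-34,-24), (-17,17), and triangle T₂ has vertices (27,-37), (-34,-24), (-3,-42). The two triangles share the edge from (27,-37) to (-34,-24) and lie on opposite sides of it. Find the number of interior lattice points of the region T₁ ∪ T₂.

The union is the simple quadrilateral with vertices (27,-37), (-17,17), (-34,-24), (-3,-42) in order.
By the shoelace formula, twice the signed area is |(27·17 − (-17)·(-37)) + ((-17)·(-24) − (-34)·17) + ((-34)·(-42) − (-3)·(-24)) + ((-3)·(-37) − 27·(-42))| = 3417, so the area is 3417/2.
The number of boundary lattice points is Σ gcd(|Δx|,|Δy|) = gcd(44,54) + gcd(17,41) + gcd(31,18) + gcd(30,5) = 2+1+1+5 = 9.
By Pick's theorem I = A − B/2 + 1 = 3417/2 − 9/2 + 1 = 1705.

1705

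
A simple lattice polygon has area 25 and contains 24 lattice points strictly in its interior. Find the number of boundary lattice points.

Pick's theorem gives A = I + B/2 − 1, so B = 2(A − I + 1) = 2(25 − 24 + 1) = 4.

4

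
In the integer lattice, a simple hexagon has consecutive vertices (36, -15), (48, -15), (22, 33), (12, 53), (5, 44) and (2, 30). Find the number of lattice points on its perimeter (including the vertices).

Along each edge there are gcd(|Δx|,|Δy|)+1 lattice points, so counting each shared vertex once the boundary has gcd(12,0) + gcd(26,48) + gcd(10,20) + gcd(7,9) + gcd(3,14) + gcd(34,45) = 12+2+10+1+1+1 = 27.

27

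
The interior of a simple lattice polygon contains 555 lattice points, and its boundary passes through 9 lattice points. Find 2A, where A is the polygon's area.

Pick's theorem states A = I + B/2 − 1, so A = 555 + 9/2 − 1 = 1117/2.
Hence 2A = 1117.

1117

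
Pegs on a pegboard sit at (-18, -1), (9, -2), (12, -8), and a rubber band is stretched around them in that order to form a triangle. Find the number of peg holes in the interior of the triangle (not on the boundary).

Using the shoelace formula, 2A = |[(-18)·(-2) − 9·(-1)] + [9·(-8) − 12·(-2)] + [12·(-1) − (-18)·(-8)]| = 159, so the area is 159/2.
Along each edge there are gcd(|Δx|,|Δy|)+1 lattice points, so counting each shared vertex once the boundary has gcd(27,1) + gcd(3,6) + gcd(30,7) = 1+3+1 = 5.
Pick's theorem gives I = A − B/2 + 1 = 159/2 − 5/2 + 1 = 78.

78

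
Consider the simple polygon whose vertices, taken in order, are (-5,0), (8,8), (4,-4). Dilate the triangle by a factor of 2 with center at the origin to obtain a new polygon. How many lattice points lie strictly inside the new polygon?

243

Using the shoelace formula, 2A = |[(-5)·8 − 8·0] + [8·(-4) − 4·8] + [4·0 − (-5)·(-4)]| = 124, so the area is 62.
The number of boundary lattice points is Σ gcd(|Δx|,|Δy|) = gcd(13,8) + gcd(4,12) + gcd(9,4) = 1+4+1 = 6.
Scaling by 2 multiplies the area by 2² = 4 (so the new area is 248) and multiplies the boundary lattice-point count by 2, giving 12.
By Pick's theorem, the interior count of the dilated polygon is 248 − 12/2 + 1 = 243.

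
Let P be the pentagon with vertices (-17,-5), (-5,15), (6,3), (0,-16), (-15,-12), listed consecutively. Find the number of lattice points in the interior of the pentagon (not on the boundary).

By the shoelace formula, twice the signed area is |((-17)·15 − (-5)·(-5)) + ((-5)·3 − 6·15) + (6·(-16) − 0·3) + (0·(-12) − (-15)·(-16)) + ((-15)·(-5) − (-17)·(-12))| = 850, so the area is 425.
Along each edge there are gcd(|Δx|,|Δy|)+1 lattice points, so counting each shared vertex once the boundary has gcd(12,20) + gcd(11,12) + gcd(6,19) + gcd(15,4) + gcd(2,7) = 4+1+1+1+1 = 8.
Pick's theorem gives I = A − B/2 + 1 = 425 − 8/2 + 1 = 422.

422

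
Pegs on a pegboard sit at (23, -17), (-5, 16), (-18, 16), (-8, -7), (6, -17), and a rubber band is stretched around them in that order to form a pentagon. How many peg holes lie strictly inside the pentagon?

The shoelace formula gives twice the area as |(23·16 − (-5)·(-17)) + ((-5)·16 − (-18)·16) + ((-18)·(-7) − (-8)·16) + ((-8)·(-17) − 6·(-7)) + (6·(-17) − 23·(-17))| = 1212, so the area is 606.
The number of boundary lattice points is Σ gcd(|Δx|,|Δy|) = gcd(28,33) + gcd(13,0) + gcd(10,23) + gcd(14,10) + gcd(17,0) = 1+13+1+2+17 = 34.
By Pick's theorem A = I + B/2 − 1, so I = 606 − 34/2 + 1 = 590.

590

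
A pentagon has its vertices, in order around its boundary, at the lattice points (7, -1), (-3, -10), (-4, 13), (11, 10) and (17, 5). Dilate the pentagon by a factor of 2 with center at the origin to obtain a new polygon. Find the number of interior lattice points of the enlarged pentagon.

By the shoelace formula, twice the signed area is |(7·(-10) − (-3)·(-1)) + ((-3)·13 − (-4)·(-10)) + ((-4)·10 − 11·13) + (11·5 − 17·10) + (17·(-1) − 7·5)| = 502, so the area is 251.
Summing gcd(|Δx|,|Δy|) over the edges gives the boundary count: gcd(10,9) + gcd(1,23) + gcd(15,3) + gcd(6,5) + gcd(10,6) = 1+1+3+1+2 = 8.
Scaling by 2 multiplies the area by 2² = 4 (so the new area is 1004) and multiplies the boundary lattice-point count by 2, giving 16.
By Pick's theorem, the interior count of the dilated polygon is 1004 − 16/2 + 1 = 997.

997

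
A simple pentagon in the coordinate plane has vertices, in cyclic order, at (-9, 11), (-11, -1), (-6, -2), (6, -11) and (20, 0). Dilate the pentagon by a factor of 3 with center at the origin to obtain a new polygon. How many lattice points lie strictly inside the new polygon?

2977

The shoelace formula gives twice the area as |[(-9)·(-1) − (-11)·11] + [(-11)·(-2) − (-6)·(-1)] + [(-6)·(-11) − 6·(-2)] + [6·0 − 20·(-11)] + [20·11 − (-9)·0]| = 664, so the area is 332.
The number of boundary lattice points is Σ gcd(|Δx|,|Δy|) = gcd(2,12) + gcd(5,1) + gcd(12,9) + gcd(14,11) + gcd(29,11) = 2+1+3+1+1 = 8.
Scaling by 3 multiplies the area by 3² = 9 (so the new area is 2988) and multiplies the boundary lattice-point count by 3, giving 24.
By Pick's theorem, the interior count of the dilated polygon is 2988 − 24/2 + 1 = 2977.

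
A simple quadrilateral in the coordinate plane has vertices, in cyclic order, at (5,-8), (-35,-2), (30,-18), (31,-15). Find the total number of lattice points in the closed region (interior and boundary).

By the shoelace formula, twice the signed area is |[5·(-2) − (-35)·(-8)] + [(-35)·(-18) − 30·(-2)] + [30·(-15) − 31·(-18)] + [31·(-8) − 5·(-15)]| = 335, so the area is 167.5.
Summing gcd(|Δx|,|Δy|) over the edges gives the boundary count: gcd(40,6) + gcd(65,16) + gcd(1,3) + gcd(26,7) = 2+1+1+1 = 5.
Pick's theorem gives I = A − B/2 + 1 = 167.5 − 5/2 + 1 = 166, so the closed region contains I + B = 166 + 5 = 171 lattice points.

171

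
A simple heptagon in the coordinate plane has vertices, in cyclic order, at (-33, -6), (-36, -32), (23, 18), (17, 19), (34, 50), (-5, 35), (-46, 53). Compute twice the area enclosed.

Using the shoelace formula, 2A = |((-33)·(-32) − (-36)·(-6)) + ((-36)·18 − 23·(-32)) + (23·19 − 17·18) + (17·50 − 34·19) + (34·35 − (-5)·50) + ((-5)·53 − (-46)·35) + ((-46)·(-6) − (-33)·53)| = 6073, so the area is 3036.5.

6073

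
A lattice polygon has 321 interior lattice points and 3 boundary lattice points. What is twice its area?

643

By Pick's theorem, A = I + B/2 − 1 = 321 + 3/2 − 1 = 643/2.
Hence 2A = 643.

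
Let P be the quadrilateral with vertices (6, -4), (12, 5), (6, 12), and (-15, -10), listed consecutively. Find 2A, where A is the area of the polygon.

By the shoelace formula, twice the signed area is |(6·5 − 12·(-4)) + (12·12 − 6·5) + (6·(-10) − (-15)·12) + ((-15)·(-4) − 6·(-10))| = 432, so the area is 216.

432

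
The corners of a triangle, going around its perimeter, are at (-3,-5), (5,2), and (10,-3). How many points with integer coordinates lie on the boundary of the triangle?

Summing gcd(|Δx|,|Δy|) over the edges gives the boundary count: gcd(8,7) + gcd(5,5) + gcd(13,2) = 1+5+1 = 7.

7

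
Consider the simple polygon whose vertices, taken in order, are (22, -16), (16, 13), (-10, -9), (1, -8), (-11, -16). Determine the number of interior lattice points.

501

The shoelace formula gives twice the area as |(22·13 − 16·(-16)) + (16·(-9) − (-10)·13) + ((-10)·(-8) − 1·(-9)) + (1·(-16) − (-11)·(-8)) + ((-11)·(-16) − 22·(-16))| = 1041, so the area is 520.5.
The number of boundary lattice points is Σ gcd(|Δx|,|Δy|) = gcd(6,29) + gcd(26,22) + gcd(11,1) + gcd(12,8) + gcd(33,0) = 1+2+1+4+33 = 41.
Pick's theorem gives I = A − B/2 + 1 = 520.5 − 41/2 + 1 = 501.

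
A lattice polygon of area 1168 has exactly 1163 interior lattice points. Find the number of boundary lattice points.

Pick's theorem gives A = I + B/2 − 1, so B = 2(A − I + 1) = 2(1168 − 1163 + 1) = 12.

12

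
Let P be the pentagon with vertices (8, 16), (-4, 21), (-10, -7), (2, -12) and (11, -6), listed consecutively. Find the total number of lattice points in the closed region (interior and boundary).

Using the shoelace formula, 2A = |(8·21 − (-4)·16) + ((-4)·(-7) − (-10)·21) + ((-10)·(-12) − 2·(-7)) + (2·(-6) − 11·(-12)) + (11·16 − 8·(-6))| = 948, so the area is 474.
The number of boundary lattice points is Σ gcd(|Δx|,|Δy|) = gcd(12,5) + gcd(6,28) + gcd(12,5) + gcd(9,6) + gcd(3,22) = 1+2+1+3+1 = 8.
Pick's theorem gives I = A − B/2 + 1 = 474 − 8/2 + 1 = 471, so the closed region contains I + B = 471 + 8 = 479 lattice points.

479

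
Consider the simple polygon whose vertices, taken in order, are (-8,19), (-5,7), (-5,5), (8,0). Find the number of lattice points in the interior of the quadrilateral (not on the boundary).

Using the shoelace formula, 2A = |((-8)·7 − (-5)·19) + ((-5)·5 − (-5)·7) + ((-5)·0 − 8·5) + (8·19 − (-8)·0)| = 161, so the area is 161/2.
Summing gcd(|Δx|,|Δy|) over the edges gives the boundary count: gcd(3,12) + gcd(0,2) + gcd(13,5) + gcd(16,19) = 3+2+1+1 = 7.
Pick's theorem gives I = A − B/2 + 1 = 161/2 − 7/2 + 1 = 78.

78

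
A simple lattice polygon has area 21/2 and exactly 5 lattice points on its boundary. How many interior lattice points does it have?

9

From Pick's theorem, I = A − B/2 + 1 = 21/2 − 5/2 + 1 = 9.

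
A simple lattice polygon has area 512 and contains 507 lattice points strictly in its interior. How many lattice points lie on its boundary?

Pick's theorem gives A = I + B/2 − 1, so B = 2(A − I + 1) = 2(512 − 507 + 1) = 12.

12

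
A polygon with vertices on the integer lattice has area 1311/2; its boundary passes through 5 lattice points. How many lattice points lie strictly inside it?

From Pick's theorem, I = A − B/2 + 1 = 1311/2 − 5/2 + 1 = 654.

654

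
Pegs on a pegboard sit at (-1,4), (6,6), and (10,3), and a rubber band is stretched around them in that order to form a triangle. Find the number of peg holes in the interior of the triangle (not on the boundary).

14

Using the shoelace formula, 2A = |((-1)·6 − 6·4) + (6·3 − 10·6) + (10·4 − (-1)·3)| = 29, so the area is 14.5.
The number of boundary lattice points is Σ gcd(|Δx|,|Δy|) = gcd(7,2) + gcd(4,3) + gcd(11,1) = 1+1+1 = 3.
By Pick's theorem A = I + B/2 − 1, so I = 14.5 − 3/2 + 1 = 14.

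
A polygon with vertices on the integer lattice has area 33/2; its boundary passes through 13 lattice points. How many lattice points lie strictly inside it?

11

Pick's theorem A = I + B/2 − 1 rearranges to I = A − B/2 + 1 = 33/2 − 13/2 + 1 = 11.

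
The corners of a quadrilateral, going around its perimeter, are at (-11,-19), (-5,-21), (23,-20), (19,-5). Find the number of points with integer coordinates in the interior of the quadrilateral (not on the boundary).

282

Using the shoelace formula, 2A = |[(-11)·(-21) − (-5)·(-19)] + [(-5)·(-20) − 23·(-21)] + [23·(-5) − 19·(-20)] + [19·(-19) − (-11)·(-5)]| = 568, so the area is 284.
The number of boundary lattice points is Σ gcd(|Δx|,|Δy|) = gcd(6,2) + gcd(28,1) + gcd(4,15) + gcd(30,14) = 2+1+1+2 = 6.
By Pick's theorem A = I + B/2 − 1, so I = 284 − 6/2 + 1 = 282.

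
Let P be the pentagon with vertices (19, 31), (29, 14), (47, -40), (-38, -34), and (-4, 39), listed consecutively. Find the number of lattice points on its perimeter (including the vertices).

22

Along each edge there are gcd(|Δx|,|Δy|)+1 lattice points, so counting each shared vertex once the boundary has gcd(10,17) + gcd(18,54) + gcd(85,6) + gcd(34,73) + gcd(23,8) = 1+18+1+1+1 = 22.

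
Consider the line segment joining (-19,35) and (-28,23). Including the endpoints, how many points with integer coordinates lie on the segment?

4

The number of lattice points on a segment between lattice points is gcd(|Δx|,|Δy|) + 1 = gcd(9,12) + 1 = 3 + 1 = 4.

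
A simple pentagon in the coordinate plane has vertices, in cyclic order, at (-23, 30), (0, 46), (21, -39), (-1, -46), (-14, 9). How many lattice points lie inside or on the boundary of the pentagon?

1952

Using the shoelace formula, 2A = |((-23)·46 − 0·30) + (0·(-39) − 21·46) + (21·(-46) − (-1)·(-39)) + ((-1)·9 − (-14)·(-46)) + ((-14)·30 − (-23)·9)| = 3895, so the area is 3895/2.
Summing gcd(|Δx|,|Δy|) over the edges gives the boundary count: gcd(23,16) + gcd(21,85) + gcd(22,7) + gcd(13,55) + gcd(9,21) = 1+1+1+1+3 = 7.
Pick's theorem gives I = A − B/2 + 1 = 3895/2 − 7/2 + 1 = 1945, so the closed region contains I + B = 1945 + 7 = 1952 lattice points.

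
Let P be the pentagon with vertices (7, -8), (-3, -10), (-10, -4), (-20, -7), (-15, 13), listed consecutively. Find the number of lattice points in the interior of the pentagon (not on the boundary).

The shoelace formula gives twice the area as |(7·(-10) − (-3)·(-8)) + ((-3)·(-4) − (-10)·(-10)) + ((-10)·(-7) − (-20)·(-4)) + ((-20)·13 − (-15)·(-7)) + ((-15)·(-8) − 7·13)| = 528, so the area is 264.
Summing gcd(|Δx|,|Δy|) over the edges gives the boundary count: gcd(10,2) + gcd(7,6) + gcd(10,3) + gcd(5,20) + gcd(22,21) = 2+1+1+5+1 = 10.
By Pick's theorem A = I + B/2 − 1, so I = 264 − 10/2 + 1 = 260.

260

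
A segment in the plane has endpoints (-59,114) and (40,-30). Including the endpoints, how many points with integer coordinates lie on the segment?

10

The number of lattice points on a segment between lattice points is gcd(|Δx|,|Δy|) + 1 = gcd(99,144) + 1 = 9 + 1 = 10.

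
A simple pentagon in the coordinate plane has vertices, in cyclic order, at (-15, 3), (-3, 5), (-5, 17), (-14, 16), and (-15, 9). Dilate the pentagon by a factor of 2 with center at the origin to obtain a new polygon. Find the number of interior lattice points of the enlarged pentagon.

529

By the shoelace formula, twice the signed area is |((-15)·5 − (-3)·3) + ((-3)·17 − (-5)·5) + ((-5)·16 − (-14)·17) + ((-14)·9 − (-15)·16) + ((-15)·3 − (-15)·9)| = 270, so the area is 135.
The number of boundary lattice points is Σ gcd(|Δx|,|Δy|) = gcd(12,2) + gcd(2,12) + gcd(9,1) + gcd(1,7) + gcd(0,6) = 2+2+1+1+6 = 12.
Scaling by 2 multiplies the area by 2² = 4 (so the new area is 540) and multiplies the boundary lattice-point count by 2, giving 24.
By Pick's theorem, the interior count of the dilated polygon is 540 − 24/2 + 1 = 529.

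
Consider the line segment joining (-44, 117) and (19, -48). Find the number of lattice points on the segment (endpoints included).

The number of lattice points on a segment between lattice points is gcd(|Δx|,|Δy|) + 1 = gcd(63,165) + 1 = 3 + 1 = 4.

4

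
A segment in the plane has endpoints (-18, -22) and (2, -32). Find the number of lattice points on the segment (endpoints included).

The number of lattice points on a segment between lattice points is gcd(|Δx|,|Δy|) + 1 = gcd(20,10) + 1 = 10 + 1 = 11.

11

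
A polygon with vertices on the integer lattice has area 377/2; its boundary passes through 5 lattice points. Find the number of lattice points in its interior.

Pick's theorem A = I + B/2 − 1 rearranges to I = A − B/2 + 1 = 377/2 − 5/2 + 1 = 187.

187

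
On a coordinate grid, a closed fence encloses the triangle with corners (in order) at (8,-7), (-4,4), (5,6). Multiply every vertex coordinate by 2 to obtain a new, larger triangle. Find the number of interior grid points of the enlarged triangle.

244

Using the shoelace formula, 2A = |[8·4 − (-4)·(-7)] + [(-4)·6 − 5·4] + [5·(-7) − 8·6]| = 123, so the area is 61.5.
The number of boundary lattice points is Σ gcd(|Δx|,|Δy|) = gcd(12,11) + gcd(9,2) + gcd(3,13) = 1+1+1 = 3.
Scaling by 2 multiplies the area by 2² = 4 (so the new area is 246) and multiplies the boundary lattice-point count by 2, giving 6.
By Pick's theorem, the interior count of the dilated polygon is 246 − 6/2 + 1 = 244.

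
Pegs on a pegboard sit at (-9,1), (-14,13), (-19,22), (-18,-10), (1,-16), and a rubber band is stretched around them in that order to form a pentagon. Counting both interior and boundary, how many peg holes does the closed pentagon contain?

Using the shoelace formula, 2A = |[(-9)·13 − (-14)·1] + [(-14)·22 − (-19)·13] + [(-19)·(-10) − (-18)·22] + [(-18)·(-16) − 1·(-10)] + [1·1 − (-9)·(-16)]| = 577, so the area is 577/2.
Summing gcd(|Δx|,|Δy|) over the edges gives the boundary count: gcd(5,12) + gcd(5,9) + gcd(1,32) + gcd(19,6) + gcd(10,17) = 1+1+1+1+1 = 5.
Pick's theorem gives I = A − B/2 + 1 = 577/2 − 5/2 + 1 = 287, so the closed region contains I + B = 287 + 5 = 292 lattice points.

292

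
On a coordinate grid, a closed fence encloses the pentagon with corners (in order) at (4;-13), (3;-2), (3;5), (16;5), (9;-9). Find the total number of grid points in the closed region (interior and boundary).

157

Using the shoelace formula, 2A = |[4·(-2) − 3·(-13)] + [3·5 − 3·(-2)] + [3·5 − 16·5] + [16·(-9) − 9·5] + [9·(-13) − 4·(-9)]| = 283, so the area is 141.5.
Along each edge there are gcd(|Δx|,|Δy|)+1 lattice points, so counting each shared vertex once the boundary has gcd(1,11) + gcd(0,7) + gcd(13,0) + gcd(7,14) + gcd(5,4) = 1+7+13+7+1 = 29.
Pick's theorem gives I = A − B/2 + 1 = 141.5 − 29/2 + 1 = 128, so the closed region contains I + B = 128 + 29 = 157 lattice points.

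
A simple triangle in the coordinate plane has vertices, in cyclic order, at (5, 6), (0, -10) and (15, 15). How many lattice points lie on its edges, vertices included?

Along each edge there are gcd(|Δx|,|Δy|)+1 lattice points, so counting each shared vertex once the boundary has gcd(5,16) + gcd(15,25) + gcd(10,9) = 1+5+1 = 7.

7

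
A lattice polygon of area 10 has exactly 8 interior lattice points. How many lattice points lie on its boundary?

6

Pick's theorem gives A = I + B/2 − 1, so B = 2(A − I + 1) = 2(10 − 8 + 1) = 6.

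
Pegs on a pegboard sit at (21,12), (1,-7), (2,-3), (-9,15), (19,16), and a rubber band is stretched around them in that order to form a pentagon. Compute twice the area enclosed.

682

By the shoelace formula, twice the signed area is |(21·(-7) − 1·12) + (1·(-3) − 2·(-7)) + (2·15 − (-9)·(-3)) + ((-9)·16 − 19·15) + (19·12 − 21·16)| = 682, so the area is 341.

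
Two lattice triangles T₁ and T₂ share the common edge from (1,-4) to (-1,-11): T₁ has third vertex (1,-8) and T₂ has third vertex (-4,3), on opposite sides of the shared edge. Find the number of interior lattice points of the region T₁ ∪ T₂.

26

The union is the simple quadrilateral with vertices (1,-4), (1,-8), (-1,-11), (-4,3) in order.
Using the shoelace formula, 2A = |(1·(-8) − 1·(-4)) + (1·(-11) − (-1)·(-8)) + ((-1)·3 − (-4)·(-11)) + ((-4)·(-4) − 1·3)| = 57, so the area is 28.5.
The number of boundary lattice points is Σ gcd(|Δx|,|Δy|) = gcd(0,4) + gcd(2,3) + gcd(3,14) + gcd(5,7) = 4+1+1+1 = 7.
By Pick's theorem I = A − B/2 + 1 = 28.5 − 7/2 + 1 = 26.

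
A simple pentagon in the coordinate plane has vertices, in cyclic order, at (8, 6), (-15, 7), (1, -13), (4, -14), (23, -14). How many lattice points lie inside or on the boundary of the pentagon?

460

Using the shoelace formula, 2A = |(8·7 − (-15)·6) + ((-15)·(-13) − 1·7) + (1·(-14) − 4·(-13)) + (4·(-14) − 23·(-14)) + (23·6 − 8·(-14))| = 888, so the area is 444.
Summing gcd(|Δx|,|Δy|) over the edges gives the boundary count: gcd(23,1) + gcd(16,20) + gcd(3,1) + gcd(19,0) + gcd(15,20) = 1+4+1+19+5 = 30.
Pick's theorem gives I = A − B/2 + 1 = 444 − 30/2 + 1 = 430, so the closed region contains I + B = 430 + 30 = 460 lattice points.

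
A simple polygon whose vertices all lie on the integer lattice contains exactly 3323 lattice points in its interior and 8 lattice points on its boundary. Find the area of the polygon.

3326

Pick's theorem states A = I + B/2 − 1, so A = 3323 + 8/2 − 1 = 3326.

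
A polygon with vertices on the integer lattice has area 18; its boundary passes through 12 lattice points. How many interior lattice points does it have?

13

From Pick's theorem, I = A − B/2 + 1 = 18 − 12/2 + 1 = 13.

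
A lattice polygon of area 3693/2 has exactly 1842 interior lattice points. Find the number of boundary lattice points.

Pick's theorem gives A = I + B/2 − 1, so B = 2(A − I + 1) = 2(3693/2 − 1842 + 1) = 11.

11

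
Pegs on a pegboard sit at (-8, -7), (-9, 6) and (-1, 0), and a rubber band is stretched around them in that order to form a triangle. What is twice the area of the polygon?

98

The shoelace formula gives twice the area as |((-8)·6 − (-9)·(-7)) + ((-9)·0 − (-1)·6) + ((-1)·(-7) − (-8)·0)| = 98, so the area is 49.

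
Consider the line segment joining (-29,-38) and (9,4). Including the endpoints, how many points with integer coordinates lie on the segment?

3

The number of lattice points on a segment between lattice points is gcd(|Δx|,|Δy|) + 1 = gcd(38,42) + 1 = 2 + 1 = 3.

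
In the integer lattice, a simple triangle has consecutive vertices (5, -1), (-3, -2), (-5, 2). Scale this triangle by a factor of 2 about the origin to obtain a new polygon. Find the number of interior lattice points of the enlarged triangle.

Using the shoelace formula, 2A = |[5·(-2) − (-3)·(-1)] + [(-3)·2 − (-5)·(-2)] + [(-5)·(-1) − 5·2]| = 34, so the area is 17.
The number of boundary lattice points is Σ gcd(|Δx|,|Δy|) = gcd(8,1) + gcd(2,4) + gcd(10,3) = 1+2+1 = 4.
Scaling by 2 multiplies the area by 2² = 4 (so the new area is 68) and multiplies the boundary lattice-point count by 2, giving 8.
By Pick's theorem, the interior count of the dilated polygon is 68 − 8/2 + 1 = 65.

65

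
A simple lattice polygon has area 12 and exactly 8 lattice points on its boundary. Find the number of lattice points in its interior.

9

From Pick's theorem, I = A − B/2 + 1 = 12 − 8/2 + 1 = 9.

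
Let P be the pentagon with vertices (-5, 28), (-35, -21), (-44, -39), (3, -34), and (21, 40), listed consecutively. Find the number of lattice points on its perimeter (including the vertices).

The number of boundary lattice points is Σ gcd(|Δx|,|Δy|) = gcd(30,49) + gcd(9,18) + gcd(47,5) + gcd(18,74) + gcd(26,12) = 1+9+1+2+2 = 15.

15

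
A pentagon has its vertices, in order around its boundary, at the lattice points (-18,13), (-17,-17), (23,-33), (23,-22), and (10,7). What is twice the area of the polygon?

2369

Using the shoelace formula, 2A = |((-18)·(-17) − (-17)·13) + ((-17)·(-33) − 23·(-17)) + (23·(-22) − 23·(-33)) + (23·7 − 10·(-22)) + (10·13 − (-18)·7)| = 2369, so the area is 1184.5.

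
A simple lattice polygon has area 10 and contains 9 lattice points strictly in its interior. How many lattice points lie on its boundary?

Pick's theorem gives A = I + B/2 − 1, so B = 2(A − I + 1) = 2(10 − 9 + 1) = 4.

4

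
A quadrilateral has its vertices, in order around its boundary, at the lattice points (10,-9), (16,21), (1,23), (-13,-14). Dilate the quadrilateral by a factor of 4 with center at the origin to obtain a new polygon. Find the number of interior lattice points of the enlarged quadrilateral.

9927

The shoelace formula gives twice the area as |[10·21 − 16·(-9)] + [16·23 − 1·21] + [1·(-14) − (-13)·23] + [(-13)·(-9) − 10·(-14)]| = 1243, so the area is 1243/2.
The number of boundary lattice points is Σ gcd(|Δx|,|Δy|) = gcd(6,30) + gcd(15,2) + gcd(14,37) + gcd(23,5) = 6+1+1+1 = 9.
Scaling by 4 multiplies the area by 4² = 16 (so the new area is 9944) and multiplies the boundary lattice-point count by 4, giving 36.
By Pick's theorem, the interior count of the dilated polygon is 9944 − 36/2 + 1 = 9927.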